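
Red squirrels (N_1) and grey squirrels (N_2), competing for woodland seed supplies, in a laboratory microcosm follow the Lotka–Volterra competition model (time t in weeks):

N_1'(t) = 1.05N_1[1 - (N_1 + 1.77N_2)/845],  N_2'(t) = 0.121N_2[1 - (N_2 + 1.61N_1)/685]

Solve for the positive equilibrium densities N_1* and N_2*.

Setting both brackets to zero gives the nullclines N_1 + 1.77N_2 = 845 and 1.61N_1 + N_2 = 685.
Substituting N_2 = 685 - 1.61N_1 into the first: N_1(1 - 1.77·1.61) = 845 - 1.77·685.
So N_1* = -367/-1.85 = 199, and then N_2* = 685 - 1.61·199 = 365.

N_1* ≈ 199, N_2* ≈ 365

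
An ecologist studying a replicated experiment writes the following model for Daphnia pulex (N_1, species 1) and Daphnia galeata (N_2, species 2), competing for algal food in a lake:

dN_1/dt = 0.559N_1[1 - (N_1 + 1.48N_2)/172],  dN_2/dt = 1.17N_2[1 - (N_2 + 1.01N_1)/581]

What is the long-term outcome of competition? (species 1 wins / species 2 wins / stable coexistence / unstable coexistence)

Compare the nullcline intercepts: K1/α12 = 172/1.48 = 116 < K2 = 581; K2/α21 = 581/1.01 = 575 > K1 = 172.
Since the inequalities point opposite ways, species 2 can invade but species 1 cannot.

species 2 excludes species 1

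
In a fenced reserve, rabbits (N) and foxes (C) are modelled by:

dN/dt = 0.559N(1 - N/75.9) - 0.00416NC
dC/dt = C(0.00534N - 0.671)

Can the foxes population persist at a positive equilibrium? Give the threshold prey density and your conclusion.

The predator equation gives dC/dt > 0 only when N > 0.671/0.00534 = 126.
Without the predator, N → K = 75.9. Since 75.9 < 126, the predator cannot invade.

Threshold N = 126; K < 126, so no, the predator goes extinct.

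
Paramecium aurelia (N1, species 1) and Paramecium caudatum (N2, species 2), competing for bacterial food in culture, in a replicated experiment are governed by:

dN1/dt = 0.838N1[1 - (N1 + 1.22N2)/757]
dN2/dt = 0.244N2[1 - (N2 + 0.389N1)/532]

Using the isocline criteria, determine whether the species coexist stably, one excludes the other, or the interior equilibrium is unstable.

Compare the nullcline intercepts: K1/α12 = 757/1.22 = 620 > K2 = 532; K2/α21 = 532/0.389 = 1370 > K1 = 757.
Since both inequalities hold, each species can invade when rare, so the interior equilibrium is stable.

stable coexistence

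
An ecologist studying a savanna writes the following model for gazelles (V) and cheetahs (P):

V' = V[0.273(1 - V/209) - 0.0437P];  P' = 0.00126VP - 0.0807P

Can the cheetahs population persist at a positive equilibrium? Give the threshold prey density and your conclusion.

The predator equation gives dP/dt > 0 only when V > 0.0807/0.00126 = 64.
Without the predator, V → K = 209. Since 209 > 64, the predator can invade and persist.

Threshold V = 64; K > 64, so yes, the predator persists.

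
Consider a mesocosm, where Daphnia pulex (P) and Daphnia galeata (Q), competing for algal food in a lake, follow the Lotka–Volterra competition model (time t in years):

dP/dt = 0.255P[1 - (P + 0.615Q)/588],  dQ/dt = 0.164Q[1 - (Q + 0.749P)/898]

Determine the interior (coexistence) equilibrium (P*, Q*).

Setting both brackets to zero gives the nullclines P + 0.615Q = 588 and 0.749P + Q = 898.
Substituting Q = 898 - 0.749P into the first: P(1 - 0.615·0.749) = 588 - 0.615·898.
So P* = 35.7/0.539 = 66.2, and then Q* = 898 - 0.749·66.2 = 848.

P* ≈ 66.2, Q* ≈ 848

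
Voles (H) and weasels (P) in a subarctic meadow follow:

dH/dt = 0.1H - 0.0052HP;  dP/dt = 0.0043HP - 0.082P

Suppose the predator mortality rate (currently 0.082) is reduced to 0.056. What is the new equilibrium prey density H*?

At the interior fixed point, setting dP/dt = 0 with P > 0 fixes H* = (predator death rate)/(HP coefficient) — independent of the other coefficients.
With the change, H* = 0.056/0.0043 = 13; it falls from 19.1.

H* ≈ 13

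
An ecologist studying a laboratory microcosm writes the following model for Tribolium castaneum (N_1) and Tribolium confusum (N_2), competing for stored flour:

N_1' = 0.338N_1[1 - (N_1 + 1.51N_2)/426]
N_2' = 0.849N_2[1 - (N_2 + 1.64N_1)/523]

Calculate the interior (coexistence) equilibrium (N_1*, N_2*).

Setting both brackets to zero gives the nullclines N_1 + 1.51N_2 = 426 and 1.64N_1 + N_2 = 523.
Substituting N_2 = 523 - 1.64N_1 into the first: N_1(1 - 1.51·1.64) = 426 - 1.51·523.
So N_1* = -364/-1.48 = 246, and then N_2* = 523 - 1.64·246 = 119.

N_1* ≈ 246, N_2* ≈ 119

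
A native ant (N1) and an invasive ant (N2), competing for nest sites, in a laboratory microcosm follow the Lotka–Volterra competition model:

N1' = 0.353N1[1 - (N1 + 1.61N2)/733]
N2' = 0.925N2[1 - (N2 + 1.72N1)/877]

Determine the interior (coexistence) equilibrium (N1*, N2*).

N1* ≈ 384, N2* ≈ 217

Setting both brackets to zero gives the nullclines N1 + 1.61N2 = 733 and 1.72N1 + N2 = 877.
Substituting N2 = 877 - 1.72N1 into the first: N1(1 - 1.61·1.72) = 733 - 1.61·877.
So N1* = -679/-1.77 = 384, and then N2* = 877 - 1.72·384 = 217.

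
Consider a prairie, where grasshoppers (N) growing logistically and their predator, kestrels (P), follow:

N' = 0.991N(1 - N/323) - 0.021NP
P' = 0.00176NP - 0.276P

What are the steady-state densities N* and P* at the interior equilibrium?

N* ≈ 157, P* ≈ 24.3

From dP/dt = 0 with P > 0: 0.00176N* = 0.276, so N* = 157.
Substitute into dN/dt = 0: 0.991(1 - 157/323) = 0.021P*.
The bracket is 0.514, giving P* = 0.51/0.021 = 24.3.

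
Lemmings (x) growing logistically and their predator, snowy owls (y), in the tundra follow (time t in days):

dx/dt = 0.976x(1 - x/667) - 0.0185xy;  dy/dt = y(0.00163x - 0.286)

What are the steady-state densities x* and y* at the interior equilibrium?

x* ≈ 175, y* ≈ 38.9

From dy/dt = 0 with y > 0: 0.00163x* = 0.286, so x* = 175.
Substitute into dx/dt = 0: 0.976(1 - 175/667) = 0.0185y*.
The bracket is 0.737, giving y* = 0.719/0.0185 = 38.9.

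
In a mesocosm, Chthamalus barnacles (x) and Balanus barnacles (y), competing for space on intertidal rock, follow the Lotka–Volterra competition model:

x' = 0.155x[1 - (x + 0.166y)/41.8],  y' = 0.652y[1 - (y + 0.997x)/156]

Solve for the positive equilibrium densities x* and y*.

x* ≈ 19.1, y* ≈ 137

Setting both brackets to zero gives the nullclines x + 0.166y = 41.8 and 0.997x + y = 156.
Substituting y = 156 - 0.997x into the first: x(1 - 0.166·0.997) = 41.8 - 0.166·156.
So x* = 15.9/0.834 = 19.1, and then y* = 156 - 0.997·19.1 = 137.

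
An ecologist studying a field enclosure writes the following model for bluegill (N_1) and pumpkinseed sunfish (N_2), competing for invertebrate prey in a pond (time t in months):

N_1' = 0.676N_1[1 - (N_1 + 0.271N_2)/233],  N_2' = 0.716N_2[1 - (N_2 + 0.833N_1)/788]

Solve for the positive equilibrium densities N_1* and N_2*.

N_1* ≈ 25.1, N_2* ≈ 767

Setting both brackets to zero gives the nullclines N_1 + 0.271N_2 = 233 and 0.833N_1 + N_2 = 788.
Substituting N_2 = 788 - 0.833N_1 into the first: N_1(1 - 0.271·0.833) = 233 - 0.271·788.
So N_1* = 19.5/0.774 = 25.1, and then N_2* = 788 - 0.833·25.1 = 767.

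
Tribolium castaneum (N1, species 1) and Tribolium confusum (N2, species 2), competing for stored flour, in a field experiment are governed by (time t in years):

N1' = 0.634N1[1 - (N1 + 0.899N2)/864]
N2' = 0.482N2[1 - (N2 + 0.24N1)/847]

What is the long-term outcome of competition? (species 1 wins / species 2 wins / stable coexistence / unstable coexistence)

stable coexistence

Compare the nullcline intercepts: K1/α12 = 864/0.899 = 961 > K2 = 847; K2/α21 = 847/0.24 = 3530 > K1 = 864.
Since both inequalities hold, each species can invade when rare, so the interior equilibrium is stable.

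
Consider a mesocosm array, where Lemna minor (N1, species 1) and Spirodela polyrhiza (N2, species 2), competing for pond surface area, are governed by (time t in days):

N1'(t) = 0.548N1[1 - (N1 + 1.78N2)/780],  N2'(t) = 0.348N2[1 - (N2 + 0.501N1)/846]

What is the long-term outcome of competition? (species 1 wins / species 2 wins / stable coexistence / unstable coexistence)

species 2 excludes species 1

Compare the nullcline intercepts: K1/α12 = 780/1.78 = 438 < K2 = 846; K2/α21 = 846/0.501 = 1690 > K1 = 780.
Since the inequalities point opposite ways, species 2 can invade but species 1 cannot.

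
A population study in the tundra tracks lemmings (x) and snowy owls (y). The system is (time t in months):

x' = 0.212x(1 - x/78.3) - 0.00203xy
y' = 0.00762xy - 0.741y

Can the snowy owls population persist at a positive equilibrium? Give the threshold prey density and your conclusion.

Threshold x = 97.2; K < 97.2, so no, the predator goes extinct.

The predator equation gives dy/dt > 0 only when x > 0.741/0.00762 = 97.2.
Without the predator, x → K = 78.3. Since 78.3 < 97.2, the predator cannot invade.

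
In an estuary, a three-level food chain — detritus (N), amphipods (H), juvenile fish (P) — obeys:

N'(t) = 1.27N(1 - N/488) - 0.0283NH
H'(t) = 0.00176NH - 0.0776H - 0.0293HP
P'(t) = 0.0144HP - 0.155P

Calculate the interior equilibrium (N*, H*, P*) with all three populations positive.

From dP/dt = 0: 0.0144H* = 0.155, so H* = 10.8.
From dN/dt = 0: 1.27(1 - N*/488) = 0.0283·10.8, giving N* = 488·(1 - 0.24) = 371.
From dH/dt = 0: 0.00176·371 - 0.0776 = 0.0293P*, so P* = 0.575/0.0293 = 19.6.

N* ≈ 371, H* ≈ 10.8, P* ≈ 19.6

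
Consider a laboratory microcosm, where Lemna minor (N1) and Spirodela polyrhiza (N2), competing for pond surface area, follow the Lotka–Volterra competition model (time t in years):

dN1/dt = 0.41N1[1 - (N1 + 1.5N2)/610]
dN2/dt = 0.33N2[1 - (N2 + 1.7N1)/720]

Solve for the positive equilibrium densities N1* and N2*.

N1* ≈ 303, N2* ≈ 205

Setting both brackets to zero gives the nullclines N1 + 1.5N2 = 610 and 1.7N1 + N2 = 720.
Substituting N2 = 720 - 1.7N1 into the first: N1(1 - 1.5·1.7) = 610 - 1.5·720.
So N1* = -470/-1.55 = 303, and then N2* = 720 - 1.7·303 = 205.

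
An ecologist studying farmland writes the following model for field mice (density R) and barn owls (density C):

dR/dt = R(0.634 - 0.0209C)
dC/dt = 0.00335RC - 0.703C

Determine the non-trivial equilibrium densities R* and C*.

R* ≈ 210, C* ≈ 30.3

Set dC/dt = 0 with C > 0: 0.00335R - 0.703 = 0, so R* = 0.703/0.00335 = 210.
Set dR/dt = 0 with R > 0: 0.634 - 0.0209C = 0, so C* = 0.634/0.0209 = 30.3.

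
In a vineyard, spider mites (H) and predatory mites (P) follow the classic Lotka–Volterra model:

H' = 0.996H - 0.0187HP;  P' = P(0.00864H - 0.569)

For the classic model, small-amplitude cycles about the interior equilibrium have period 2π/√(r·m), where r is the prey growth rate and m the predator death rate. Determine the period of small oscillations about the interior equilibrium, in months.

Here r = 0.996 and m = 0.569, so r·m = 0.567.
ω = √0.567 = 0.753 per month, hence T = 2π/ω ≈ 8.35 months.

T ≈ 8.35 months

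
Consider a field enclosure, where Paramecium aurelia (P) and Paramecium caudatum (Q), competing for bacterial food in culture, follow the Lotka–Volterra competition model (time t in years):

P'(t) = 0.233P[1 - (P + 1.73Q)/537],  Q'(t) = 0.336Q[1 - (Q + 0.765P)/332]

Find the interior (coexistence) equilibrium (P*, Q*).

Setting both brackets to zero gives the nullclines P + 1.73Q = 537 and 0.765P + Q = 332.
Substituting Q = 332 - 0.765P into the first: P(1 - 1.73·0.765) = 537 - 1.73·332.
So P* = -37.4/-0.323 = 116, and then Q* = 332 - 0.765·116 = 244.

P* ≈ 116, Q* ≈ 244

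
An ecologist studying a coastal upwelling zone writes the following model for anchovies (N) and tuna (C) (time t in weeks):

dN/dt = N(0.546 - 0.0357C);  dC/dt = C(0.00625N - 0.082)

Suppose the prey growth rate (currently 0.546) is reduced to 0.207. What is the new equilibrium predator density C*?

At the interior fixed point, setting dN/dt = 0 with N > 0 fixes C* = (prey growth rate)/(NC coefficient) — independent of the other coefficients.
With the change, C* = 0.207/0.0357 = 5.8; it falls from 15.3.

C* ≈ 5.8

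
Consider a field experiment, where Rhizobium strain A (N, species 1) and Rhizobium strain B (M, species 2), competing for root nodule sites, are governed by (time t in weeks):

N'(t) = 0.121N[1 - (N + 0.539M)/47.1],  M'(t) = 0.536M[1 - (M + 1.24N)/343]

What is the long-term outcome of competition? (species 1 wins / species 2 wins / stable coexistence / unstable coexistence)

Compare the nullcline intercepts: K1/α12 = 47.1/0.539 = 87.4 < K2 = 343; K2/α21 = 343/1.24 = 277 > K1 = 47.1.
Since the inequalities point opposite ways, species 2 can invade but species 1 cannot.

species 2 excludes species 1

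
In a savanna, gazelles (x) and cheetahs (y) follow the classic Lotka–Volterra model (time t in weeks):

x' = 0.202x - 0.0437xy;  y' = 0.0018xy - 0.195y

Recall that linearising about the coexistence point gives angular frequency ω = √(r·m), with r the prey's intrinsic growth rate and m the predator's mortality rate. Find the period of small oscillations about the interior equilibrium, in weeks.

T ≈ 31.7 weeks

Here r = 0.202 and m = 0.195, so r·m = 0.0394.
ω = √0.0394 = 0.198 per week, hence T = 2π/ω ≈ 31.7 weeks.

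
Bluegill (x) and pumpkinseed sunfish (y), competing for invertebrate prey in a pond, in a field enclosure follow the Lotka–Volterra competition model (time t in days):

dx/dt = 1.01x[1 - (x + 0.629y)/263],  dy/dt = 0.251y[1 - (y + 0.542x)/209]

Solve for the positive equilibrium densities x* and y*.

x* ≈ 200, y* ≈ 101

Setting both brackets to zero gives the nullclines x + 0.629y = 263 and 0.542x + y = 209.
Substituting y = 209 - 0.542x into the first: x(1 - 0.629·0.542) = 263 - 0.629·209.
So x* = 132/0.659 = 200, and then y* = 209 - 0.542·200 = 101.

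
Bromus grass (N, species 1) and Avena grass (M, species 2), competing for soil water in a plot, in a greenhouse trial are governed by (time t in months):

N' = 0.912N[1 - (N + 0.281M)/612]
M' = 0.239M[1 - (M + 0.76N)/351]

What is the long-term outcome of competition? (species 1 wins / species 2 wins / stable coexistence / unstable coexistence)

species 1 excludes species 2

Compare the nullcline intercepts: K1/α12 = 612/0.281 = 2180 > K2 = 351; K2/α21 = 351/0.76 = 462 < K1 = 612.
Since the inequalities point opposite ways, species 1 can invade but species 2 cannot.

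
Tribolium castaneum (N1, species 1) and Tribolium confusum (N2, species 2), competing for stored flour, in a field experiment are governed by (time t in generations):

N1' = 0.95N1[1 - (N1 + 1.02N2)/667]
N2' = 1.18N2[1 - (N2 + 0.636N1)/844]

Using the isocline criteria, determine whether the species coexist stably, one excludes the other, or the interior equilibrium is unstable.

species 2 excludes species 1

Compare the nullcline intercepts: K1/α12 = 667/1.02 = 654 < K2 = 844; K2/α21 = 844/0.636 = 1330 > K1 = 667.
Since the inequalities point opposite ways, species 2 can invade but species 1 cannot.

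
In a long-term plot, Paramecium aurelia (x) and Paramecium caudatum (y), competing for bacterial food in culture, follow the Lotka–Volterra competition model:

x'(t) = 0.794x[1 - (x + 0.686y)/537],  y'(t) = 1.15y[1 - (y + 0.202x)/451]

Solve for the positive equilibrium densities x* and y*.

x* ≈ 264, y* ≈ 398

Setting both brackets to zero gives the nullclines x + 0.686y = 537 and 0.202x + y = 451.
Substituting y = 451 - 0.202x into the first: x(1 - 0.686·0.202) = 537 - 0.686·451.
So x* = 228/0.861 = 264, and then y* = 451 - 0.202·264 = 398.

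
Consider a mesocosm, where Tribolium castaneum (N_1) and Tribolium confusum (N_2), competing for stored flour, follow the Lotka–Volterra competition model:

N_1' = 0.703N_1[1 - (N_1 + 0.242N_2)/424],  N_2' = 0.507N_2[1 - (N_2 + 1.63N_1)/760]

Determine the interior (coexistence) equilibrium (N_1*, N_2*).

N_1* ≈ 396, N_2* ≈ 114

Setting both brackets to zero gives the nullclines N_1 + 0.242N_2 = 424 and 1.63N_1 + N_2 = 760.
Substituting N_2 = 760 - 1.63N_1 into the first: N_1(1 - 0.242·1.63) = 424 - 0.242·760.
So N_1* = 240/0.606 = 396, and then N_2* = 760 - 1.63·396 = 114.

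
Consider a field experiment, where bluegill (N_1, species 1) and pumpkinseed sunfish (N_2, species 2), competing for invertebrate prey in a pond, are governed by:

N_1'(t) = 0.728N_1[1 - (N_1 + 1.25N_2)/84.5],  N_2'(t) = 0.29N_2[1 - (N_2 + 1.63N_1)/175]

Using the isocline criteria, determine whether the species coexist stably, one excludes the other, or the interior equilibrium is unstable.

species 2 excludes species 1

Compare the nullcline intercepts: K1/α12 = 84.5/1.25 = 67.6 < K2 = 175; K2/α21 = 175/1.63 = 107 > K1 = 84.5.
Since the inequalities point opposite ways, species 2 can invade but species 1 cannot.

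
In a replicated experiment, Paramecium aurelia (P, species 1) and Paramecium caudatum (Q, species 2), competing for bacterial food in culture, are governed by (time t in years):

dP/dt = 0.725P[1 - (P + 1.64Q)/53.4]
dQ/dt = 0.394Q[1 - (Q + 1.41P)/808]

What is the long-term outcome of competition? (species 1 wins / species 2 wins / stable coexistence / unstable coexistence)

Compare the nullcline intercepts: K1/α12 = 53.4/1.64 = 32.6 < K2 = 808; K2/α21 = 808/1.41 = 573 > K1 = 53.4.
Since the inequalities point opposite ways, species 2 can invade but species 1 cannot.

species 2 excludes species 1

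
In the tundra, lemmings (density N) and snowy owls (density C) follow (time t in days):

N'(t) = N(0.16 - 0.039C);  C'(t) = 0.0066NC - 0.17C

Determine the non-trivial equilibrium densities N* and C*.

Set dC/dt = 0 with C > 0: 0.0066N - 0.17 = 0, so N* = 0.17/0.0066 = 25.8.
Set dN/dt = 0 with N > 0: 0.16 - 0.039C = 0, so C* = 0.16/0.039 = 4.1.

N* ≈ 25.8, C* ≈ 4.1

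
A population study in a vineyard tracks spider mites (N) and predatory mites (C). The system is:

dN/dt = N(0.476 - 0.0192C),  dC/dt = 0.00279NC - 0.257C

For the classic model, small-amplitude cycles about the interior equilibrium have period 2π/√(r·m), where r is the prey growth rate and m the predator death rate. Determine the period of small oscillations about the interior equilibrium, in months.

T ≈ 18 months

Here r = 0.476 and m = 0.257, so r·m = 0.122.
ω = √0.122 = 0.35 per month, hence T = 2π/ω ≈ 18 months.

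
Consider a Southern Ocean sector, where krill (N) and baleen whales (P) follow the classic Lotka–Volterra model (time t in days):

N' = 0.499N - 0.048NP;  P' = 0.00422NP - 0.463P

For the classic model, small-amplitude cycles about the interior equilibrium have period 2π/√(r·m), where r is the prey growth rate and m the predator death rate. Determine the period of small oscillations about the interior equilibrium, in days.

Here r = 0.499 and m = 0.463, so r·m = 0.231.
ω = √0.231 = 0.481 per day, hence T = 2π/ω ≈ 13.1 days.

T ≈ 13.1 days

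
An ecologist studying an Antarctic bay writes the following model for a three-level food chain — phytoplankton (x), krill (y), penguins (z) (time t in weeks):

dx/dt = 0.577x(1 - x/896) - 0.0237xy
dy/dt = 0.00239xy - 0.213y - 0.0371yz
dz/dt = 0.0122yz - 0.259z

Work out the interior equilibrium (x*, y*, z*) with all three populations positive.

From dz/dt = 0: 0.0122y* = 0.259, so y* = 21.2.
From dx/dt = 0: 0.577(1 - x*/896) = 0.0237·21.2, giving x* = 896·(1 - 0.872) = 115.
From dy/dt = 0: 0.00239·115 - 0.213 = 0.0371z*, so z* = 0.0611/0.0371 = 1.65.

x* ≈ 115, y* ≈ 21.2, z* ≈ 1.65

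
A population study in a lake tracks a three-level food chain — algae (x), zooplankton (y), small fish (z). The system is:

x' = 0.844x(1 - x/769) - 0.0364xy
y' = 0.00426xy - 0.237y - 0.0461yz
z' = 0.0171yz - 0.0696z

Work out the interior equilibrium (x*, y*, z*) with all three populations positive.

From dz/dt = 0: 0.0171y* = 0.0696, so y* = 4.07.
From dx/dt = 0: 0.844(1 - x*/769) = 0.0364·4.07, giving x* = 769·(1 - 0.176) = 634.
From dy/dt = 0: 0.00426·634 - 0.237 = 0.0461z*, so z* = 2.46/0.0461 = 53.4.

x* ≈ 634, y* ≈ 4.07, z* ≈ 53.4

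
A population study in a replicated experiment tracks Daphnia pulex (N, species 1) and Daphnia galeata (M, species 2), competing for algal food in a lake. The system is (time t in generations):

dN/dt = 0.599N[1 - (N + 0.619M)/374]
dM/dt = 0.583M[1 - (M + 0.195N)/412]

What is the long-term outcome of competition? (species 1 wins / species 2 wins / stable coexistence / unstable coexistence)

stable coexistence

Compare the nullcline intercepts: K1/α12 = 374/0.619 = 604 > K2 = 412; K2/α21 = 412/0.195 = 2110 > K1 = 374.
Since both inequalities hold, each species can invade when rare, so the interior equilibrium is stable.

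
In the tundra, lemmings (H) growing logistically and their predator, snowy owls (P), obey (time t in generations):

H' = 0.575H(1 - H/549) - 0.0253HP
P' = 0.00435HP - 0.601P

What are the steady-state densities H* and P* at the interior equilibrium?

From dP/dt = 0 with P > 0: 0.00435H* = 0.601, so H* = 138.
Substitute into dH/dt = 0: 0.575(1 - 138/549) = 0.0253P*.
The bracket is 0.748, giving P* = 0.43/0.0253 = 17.

H* ≈ 138, P* ≈ 17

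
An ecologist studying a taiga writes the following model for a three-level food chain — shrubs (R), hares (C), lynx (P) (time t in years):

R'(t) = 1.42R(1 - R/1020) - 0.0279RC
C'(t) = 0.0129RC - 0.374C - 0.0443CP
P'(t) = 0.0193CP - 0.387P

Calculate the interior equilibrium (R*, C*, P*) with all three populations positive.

R* ≈ 618, C* ≈ 20.1, P* ≈ 172

From dP/dt = 0: 0.0193C* = 0.387, so C* = 20.1.
From dR/dt = 0: 1.42(1 - R*/1020) = 0.0279·20.1, giving R* = 1020·(1 - 0.394) = 618.
From dC/dt = 0: 0.0129·618 - 0.374 = 0.0443P*, so P* = 7.6/0.0443 = 172.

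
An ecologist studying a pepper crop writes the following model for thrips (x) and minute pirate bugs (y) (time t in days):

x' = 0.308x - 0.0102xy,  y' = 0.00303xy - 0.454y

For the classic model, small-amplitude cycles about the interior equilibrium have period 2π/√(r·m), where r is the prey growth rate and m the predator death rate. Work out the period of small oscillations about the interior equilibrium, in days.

T ≈ 16.8 days

Here r = 0.308 and m = 0.454, so r·m = 0.14.
ω = √0.14 = 0.374 per day, hence T = 2π/ω ≈ 16.8 days.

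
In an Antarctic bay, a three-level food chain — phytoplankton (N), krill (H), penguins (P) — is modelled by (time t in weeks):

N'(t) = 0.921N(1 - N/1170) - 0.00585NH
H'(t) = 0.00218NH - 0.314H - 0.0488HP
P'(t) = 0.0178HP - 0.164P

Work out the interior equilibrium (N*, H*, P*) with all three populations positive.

From dP/dt = 0: 0.0178H* = 0.164, so H* = 9.21.
From dN/dt = 0: 0.921(1 - N*/1170) = 0.00585·9.21, giving N* = 1170·(1 - 0.0585) = 1100.
From dH/dt = 0: 0.00218·1100 - 0.314 = 0.0488P*, so P* = 2.09/0.0488 = 42.8.

N* ≈ 1100, H* ≈ 9.21, P* ≈ 42.8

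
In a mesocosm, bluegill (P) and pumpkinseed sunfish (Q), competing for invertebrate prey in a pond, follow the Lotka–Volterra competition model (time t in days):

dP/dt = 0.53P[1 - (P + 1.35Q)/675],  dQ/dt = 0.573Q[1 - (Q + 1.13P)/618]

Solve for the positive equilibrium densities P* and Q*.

Setting both brackets to zero gives the nullclines P + 1.35Q = 675 and 1.13P + Q = 618.
Substituting Q = 618 - 1.13P into the first: P(1 - 1.35·1.13) = 675 - 1.35·618.
So P* = -159/-0.525 = 303, and then Q* = 618 - 1.13·303 = 275.

P* ≈ 303, Q* ≈ 275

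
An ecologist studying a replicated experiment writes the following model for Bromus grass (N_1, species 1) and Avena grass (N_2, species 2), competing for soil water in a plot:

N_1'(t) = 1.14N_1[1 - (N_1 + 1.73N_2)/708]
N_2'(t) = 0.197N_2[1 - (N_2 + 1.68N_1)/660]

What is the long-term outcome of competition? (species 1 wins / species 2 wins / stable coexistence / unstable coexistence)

Compare the nullcline intercepts: K1/α12 = 708/1.73 = 409 < K2 = 660; K2/α21 = 660/1.68 = 393 < K1 = 708.
Since both are reversed, neither can invade when rare; the interior point is a saddle.

unstable coexistence (outcome depends on initial conditions)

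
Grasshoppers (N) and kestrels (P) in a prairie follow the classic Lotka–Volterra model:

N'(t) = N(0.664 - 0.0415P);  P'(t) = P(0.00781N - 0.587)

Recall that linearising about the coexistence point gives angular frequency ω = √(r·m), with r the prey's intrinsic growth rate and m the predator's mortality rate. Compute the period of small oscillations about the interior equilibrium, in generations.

Here r = 0.664 and m = 0.587, so r·m = 0.39.
ω = √0.39 = 0.624 per generation, hence T = 2π/ω ≈ 10.1 generations.

T ≈ 10.1 generations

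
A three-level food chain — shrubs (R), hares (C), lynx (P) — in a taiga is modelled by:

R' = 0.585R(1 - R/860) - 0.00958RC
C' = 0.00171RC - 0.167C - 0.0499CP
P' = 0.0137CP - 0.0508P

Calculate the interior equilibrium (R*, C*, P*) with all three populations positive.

From dP/dt = 0: 0.0137C* = 0.0508, so C* = 3.71.
From dR/dt = 0: 0.585(1 - R*/860) = 0.00958·3.71, giving R* = 860·(1 - 0.0607) = 808.
From dC/dt = 0: 0.00171·808 - 0.167 = 0.0499P*, so P* = 1.21/0.0499 = 24.3.

R* ≈ 808, C* ≈ 3.71, P* ≈ 24.3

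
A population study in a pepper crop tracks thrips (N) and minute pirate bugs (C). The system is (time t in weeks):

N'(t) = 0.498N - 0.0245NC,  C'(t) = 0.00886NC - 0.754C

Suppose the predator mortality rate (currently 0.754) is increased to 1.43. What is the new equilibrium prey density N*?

At the interior fixed point, setting dC/dt = 0 with C > 0 fixes N* = (predator death rate)/(NC coefficient) — independent of the other coefficients.
With the change, N* = 1.43/0.00886 = 161; it rises from 85.1.

N* ≈ 161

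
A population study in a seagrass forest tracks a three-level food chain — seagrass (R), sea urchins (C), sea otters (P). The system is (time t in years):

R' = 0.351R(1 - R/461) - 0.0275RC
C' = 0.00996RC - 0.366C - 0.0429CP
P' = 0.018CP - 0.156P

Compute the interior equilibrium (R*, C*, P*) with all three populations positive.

R* ≈ 148, C* ≈ 8.67, P* ≈ 25.8

From dP/dt = 0: 0.018C* = 0.156, so C* = 8.67.
From dR/dt = 0: 0.351(1 - R*/461) = 0.0275·8.67, giving R* = 461·(1 - 0.679) = 148.
From dC/dt = 0: 0.00996·148 - 0.366 = 0.0429P*, so P* = 1.11/0.0429 = 25.8.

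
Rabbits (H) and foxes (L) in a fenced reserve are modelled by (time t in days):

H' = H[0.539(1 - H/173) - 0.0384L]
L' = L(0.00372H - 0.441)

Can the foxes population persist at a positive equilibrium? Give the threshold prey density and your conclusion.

Threshold H = 119; K > 119, so yes, the predator persists.

The predator equation gives dL/dt > 0 only when H > 0.441/0.00372 = 119.
Without the predator, H → K = 173. Since 173 > 119, the predator can invade and persist.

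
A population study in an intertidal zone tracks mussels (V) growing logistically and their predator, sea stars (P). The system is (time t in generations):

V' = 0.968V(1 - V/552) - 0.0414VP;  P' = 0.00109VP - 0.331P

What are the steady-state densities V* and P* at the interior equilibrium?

From dP/dt = 0 with P > 0: 0.00109V* = 0.331, so V* = 304.
Substitute into dV/dt = 0: 0.968(1 - 304/552) = 0.0414P*.
The bracket is 0.45, giving P* = 0.435/0.0414 = 10.5.

V* ≈ 304, P* ≈ 10.5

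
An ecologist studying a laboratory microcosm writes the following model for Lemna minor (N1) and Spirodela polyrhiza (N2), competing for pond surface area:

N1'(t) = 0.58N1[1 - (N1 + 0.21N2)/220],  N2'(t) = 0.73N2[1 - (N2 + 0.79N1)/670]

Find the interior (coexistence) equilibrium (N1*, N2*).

N1* ≈ 95.1, N2* ≈ 595

Setting both brackets to zero gives the nullclines N1 + 0.21N2 = 220 and 0.79N1 + N2 = 670.
Substituting N2 = 670 - 0.79N1 into the first: N1(1 - 0.21·0.79) = 220 - 0.21·670.
So N1* = 79.3/0.834 = 95.1, and then N2* = 670 - 0.79·95.1 = 595.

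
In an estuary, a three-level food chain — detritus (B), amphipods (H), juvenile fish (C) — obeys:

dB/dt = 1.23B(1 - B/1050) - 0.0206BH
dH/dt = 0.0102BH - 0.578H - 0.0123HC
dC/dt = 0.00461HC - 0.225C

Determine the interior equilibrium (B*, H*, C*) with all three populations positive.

From dC/dt = 0: 0.00461H* = 0.225, so H* = 48.8.
From dB/dt = 0: 1.23(1 - B*/1050) = 0.0206·48.8, giving B* = 1050·(1 - 0.817) = 192.
From dH/dt = 0: 0.0102·192 - 0.578 = 0.0123C*, so C* = 1.38/0.0123 = 112.

B* ≈ 192, H* ≈ 48.8, C* ≈ 112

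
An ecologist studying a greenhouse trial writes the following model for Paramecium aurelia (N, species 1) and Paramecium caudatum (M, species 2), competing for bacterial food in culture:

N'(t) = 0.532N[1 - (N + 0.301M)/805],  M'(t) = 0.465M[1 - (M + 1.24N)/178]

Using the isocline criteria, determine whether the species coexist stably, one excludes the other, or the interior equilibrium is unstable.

species 1 excludes species 2

Compare the nullcline intercepts: K1/α12 = 805/0.301 = 2670 > K2 = 178; K2/α21 = 178/1.24 = 144 < K1 = 805.
Since the inequalities point opposite ways, species 1 can invade but species 2 cannot.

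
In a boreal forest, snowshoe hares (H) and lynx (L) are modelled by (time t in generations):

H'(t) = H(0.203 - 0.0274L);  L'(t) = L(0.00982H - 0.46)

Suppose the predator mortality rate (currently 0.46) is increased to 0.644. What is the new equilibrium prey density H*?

H* ≈ 65.6

At the interior fixed point, setting dL/dt = 0 with L > 0 fixes H* = (predator death rate)/(HL coefficient) — independent of the other coefficients.
With the change, H* = 0.644/0.00982 = 65.6; it rises from 46.8.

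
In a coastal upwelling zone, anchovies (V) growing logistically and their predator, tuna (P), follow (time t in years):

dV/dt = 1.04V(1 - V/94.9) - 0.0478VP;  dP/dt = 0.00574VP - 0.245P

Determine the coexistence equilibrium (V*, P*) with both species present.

From dP/dt = 0 with P > 0: 0.00574V* = 0.245, so V* = 42.7.
Substitute into dV/dt = 0: 1.04(1 - 42.7/94.9) = 0.0478P*.
The bracket is 0.55, giving P* = 0.572/0.0478 = 12.

V* ≈ 42.7, P* ≈ 12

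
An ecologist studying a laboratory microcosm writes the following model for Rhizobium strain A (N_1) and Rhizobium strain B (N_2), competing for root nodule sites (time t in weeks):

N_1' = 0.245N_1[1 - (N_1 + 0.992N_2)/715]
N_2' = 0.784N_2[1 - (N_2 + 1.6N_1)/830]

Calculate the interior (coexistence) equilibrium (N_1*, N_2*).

N_1* ≈ 185, N_2* ≈ 535

Setting both brackets to zero gives the nullclines N_1 + 0.992N_2 = 715 and 1.6N_1 + N_2 = 830.
Substituting N_2 = 830 - 1.6N_1 into the first: N_1(1 - 0.992·1.6) = 715 - 0.992·830.
So N_1* = -108/-0.587 = 185, and then N_2* = 830 - 1.6·185 = 535.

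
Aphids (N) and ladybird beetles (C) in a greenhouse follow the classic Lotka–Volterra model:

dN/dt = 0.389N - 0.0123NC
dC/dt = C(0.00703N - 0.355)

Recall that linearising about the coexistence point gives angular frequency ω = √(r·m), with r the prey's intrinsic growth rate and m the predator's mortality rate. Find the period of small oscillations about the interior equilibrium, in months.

Here r = 0.389 and m = 0.355, so r·m = 0.138.
ω = √0.138 = 0.372 per month, hence T = 2π/ω ≈ 16.9 months.

T ≈ 16.9 months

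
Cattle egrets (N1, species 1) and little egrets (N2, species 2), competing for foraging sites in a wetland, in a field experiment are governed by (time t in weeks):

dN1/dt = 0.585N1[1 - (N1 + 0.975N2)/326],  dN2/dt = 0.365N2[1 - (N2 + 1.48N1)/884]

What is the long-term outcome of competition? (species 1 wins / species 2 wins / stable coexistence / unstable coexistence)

Compare the nullcline intercepts: K1/α12 = 326/0.975 = 334 < K2 = 884; K2/α21 = 884/1.48 = 597 > K1 = 326.
Since the inequalities point opposite ways, species 2 can invade but species 1 cannot.

species 2 excludes species 1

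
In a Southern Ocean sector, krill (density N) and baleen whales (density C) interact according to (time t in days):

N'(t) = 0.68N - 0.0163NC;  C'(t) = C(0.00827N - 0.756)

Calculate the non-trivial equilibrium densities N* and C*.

N* ≈ 91.4, C* ≈ 41.7

Set dC/dt = 0 with C > 0: 0.00827N - 0.756 = 0, so N* = 0.756/0.00827 = 91.4.
Set dN/dt = 0 with N > 0: 0.68 - 0.0163C = 0, so C* = 0.68/0.0163 = 41.7.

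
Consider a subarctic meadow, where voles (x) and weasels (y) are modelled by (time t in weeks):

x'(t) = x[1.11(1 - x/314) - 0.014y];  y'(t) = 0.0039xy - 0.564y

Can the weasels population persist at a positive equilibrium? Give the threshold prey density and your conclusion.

Threshold x = 145; K > 145, so yes, the predator persists.

The predator equation gives dy/dt > 0 only when x > 0.564/0.0039 = 145.
Without the predator, x → K = 314. Since 314 > 145, the predator can invade and persist.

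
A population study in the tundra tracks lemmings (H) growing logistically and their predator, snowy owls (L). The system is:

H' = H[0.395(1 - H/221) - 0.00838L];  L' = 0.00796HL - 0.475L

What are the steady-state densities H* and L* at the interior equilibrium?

From dL/dt = 0 with L > 0: 0.00796H* = 0.475, so H* = 59.7.
Substitute into dH/dt = 0: 0.395(1 - 59.7/221) = 0.00838L*.
The bracket is 0.73, giving L* = 0.288/0.00838 = 34.4.

H* ≈ 59.7, L* ≈ 34.4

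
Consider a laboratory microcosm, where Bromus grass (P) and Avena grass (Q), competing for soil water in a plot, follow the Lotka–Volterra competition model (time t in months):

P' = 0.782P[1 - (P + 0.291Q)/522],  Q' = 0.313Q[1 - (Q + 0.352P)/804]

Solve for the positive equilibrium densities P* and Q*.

P* ≈ 321, Q* ≈ 691

Setting both brackets to zero gives the nullclines P + 0.291Q = 522 and 0.352P + Q = 804.
Substituting Q = 804 - 0.352P into the first: P(1 - 0.291·0.352) = 522 - 0.291·804.
So P* = 288/0.898 = 321, and then Q* = 804 - 0.352·321 = 691.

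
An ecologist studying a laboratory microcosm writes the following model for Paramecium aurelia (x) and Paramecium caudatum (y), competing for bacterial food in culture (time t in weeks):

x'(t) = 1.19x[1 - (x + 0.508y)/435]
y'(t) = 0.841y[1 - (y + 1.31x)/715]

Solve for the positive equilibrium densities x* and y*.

Setting both brackets to zero gives the nullclines x + 0.508y = 435 and 1.31x + y = 715.
Substituting y = 715 - 1.31x into the first: x(1 - 0.508·1.31) = 435 - 0.508·715.
So x* = 71.8/0.335 = 215, and then y* = 715 - 1.31·215 = 434.

x* ≈ 215, y* ≈ 434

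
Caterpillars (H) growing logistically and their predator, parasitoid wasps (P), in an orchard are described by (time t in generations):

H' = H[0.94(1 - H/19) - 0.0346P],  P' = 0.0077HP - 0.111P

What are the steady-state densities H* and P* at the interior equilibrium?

From dP/dt = 0 with P > 0: 0.0077H* = 0.111, so H* = 14.4.
Substitute into dH/dt = 0: 0.94(1 - 14.4/19) = 0.0346P*.
The bracket is 0.241, giving P* = 0.227/0.0346 = 6.56.

H* ≈ 14.4, P* ≈ 6.56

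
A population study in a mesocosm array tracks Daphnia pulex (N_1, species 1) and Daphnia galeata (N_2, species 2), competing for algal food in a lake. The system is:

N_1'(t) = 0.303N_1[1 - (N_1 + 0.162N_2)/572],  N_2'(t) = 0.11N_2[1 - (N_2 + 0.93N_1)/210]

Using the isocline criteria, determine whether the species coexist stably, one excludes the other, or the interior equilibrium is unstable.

species 1 excludes species 2

Compare the nullcline intercepts: K1/α12 = 572/0.162 = 3530 > K2 = 210; K2/α21 = 210/0.93 = 226 < K1 = 572.
Since the inequalities point opposite ways, species 1 can invade but species 2 cannot.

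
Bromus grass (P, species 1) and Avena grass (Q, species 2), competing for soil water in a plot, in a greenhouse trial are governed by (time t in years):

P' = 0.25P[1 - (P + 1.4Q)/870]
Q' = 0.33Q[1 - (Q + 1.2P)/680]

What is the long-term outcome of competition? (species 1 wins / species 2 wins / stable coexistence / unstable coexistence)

Compare the nullcline intercepts: K1/α12 = 870/1.4 = 621 < K2 = 680; K2/α21 = 680/1.2 = 567 < K1 = 870.
Since both are reversed, neither can invade when rare; the interior point is a saddle.

unstable coexistence (outcome depends on initial conditions)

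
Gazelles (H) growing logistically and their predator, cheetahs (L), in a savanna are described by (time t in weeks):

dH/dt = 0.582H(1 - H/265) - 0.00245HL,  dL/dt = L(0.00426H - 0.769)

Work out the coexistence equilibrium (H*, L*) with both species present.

H* ≈ 181, L* ≈ 75.7

From dL/dt = 0 with L > 0: 0.00426H* = 0.769, so H* = 181.
Substitute into dH/dt = 0: 0.582(1 - 181/265) = 0.00245L*.
The bracket is 0.319, giving L* = 0.186/0.00245 = 75.7.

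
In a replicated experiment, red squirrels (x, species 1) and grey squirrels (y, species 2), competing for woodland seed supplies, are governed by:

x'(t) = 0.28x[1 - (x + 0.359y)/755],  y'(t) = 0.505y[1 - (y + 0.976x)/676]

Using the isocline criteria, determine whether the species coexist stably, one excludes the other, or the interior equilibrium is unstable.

Compare the nullcline intercepts: K1/α12 = 755/0.359 = 2100 > K2 = 676; K2/α21 = 676/0.976 = 693 < K1 = 755.
Since the inequalities point opposite ways, species 1 can invade but species 2 cannot.

species 1 excludes species 2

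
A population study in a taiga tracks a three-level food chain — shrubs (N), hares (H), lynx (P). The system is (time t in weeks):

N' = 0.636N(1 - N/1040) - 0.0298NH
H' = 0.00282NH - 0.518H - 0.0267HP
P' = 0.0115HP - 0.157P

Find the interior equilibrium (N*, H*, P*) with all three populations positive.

From dP/dt = 0: 0.0115H* = 0.157, so H* = 13.7.
From dN/dt = 0: 0.636(1 - N*/1040) = 0.0298·13.7, giving N* = 1040·(1 - 0.64) = 375.
From dH/dt = 0: 0.00282·375 - 0.518 = 0.0267P*, so P* = 0.539/0.0267 = 20.2.

N* ≈ 375, H* ≈ 13.7, P* ≈ 20.2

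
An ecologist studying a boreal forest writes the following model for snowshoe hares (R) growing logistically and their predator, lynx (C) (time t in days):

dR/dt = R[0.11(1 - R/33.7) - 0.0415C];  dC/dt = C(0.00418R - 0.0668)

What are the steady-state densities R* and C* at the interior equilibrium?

R* ≈ 16, C* ≈ 1.39

From dC/dt = 0 with C > 0: 0.00418R* = 0.0668, so R* = 16.
Substitute into dR/dt = 0: 0.11(1 - 16/33.7) = 0.0415C*.
The bracket is 0.526, giving C* = 0.0578/0.0415 = 1.39.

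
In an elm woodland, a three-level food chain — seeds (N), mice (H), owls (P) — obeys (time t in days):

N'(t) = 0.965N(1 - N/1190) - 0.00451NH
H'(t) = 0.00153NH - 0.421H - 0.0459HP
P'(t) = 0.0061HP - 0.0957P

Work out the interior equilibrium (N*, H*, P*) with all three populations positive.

From dP/dt = 0: 0.0061H* = 0.0957, so H* = 15.7.
From dN/dt = 0: 0.965(1 - N*/1190) = 0.00451·15.7, giving N* = 1190·(1 - 0.0733) = 1100.
From dH/dt = 0: 0.00153·1100 - 0.421 = 0.0459P*, so P* = 1.27/0.0459 = 27.6.

N* ≈ 1100, H* ≈ 15.7, P* ≈ 27.6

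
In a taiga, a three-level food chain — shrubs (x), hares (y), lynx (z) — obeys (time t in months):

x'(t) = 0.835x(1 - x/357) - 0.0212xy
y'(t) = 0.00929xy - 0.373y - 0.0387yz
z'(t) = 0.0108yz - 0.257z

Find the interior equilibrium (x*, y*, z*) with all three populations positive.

x* ≈ 141, y* ≈ 23.8, z* ≈ 24.3

From dz/dt = 0: 0.0108y* = 0.257, so y* = 23.8.
From dx/dt = 0: 0.835(1 - x*/357) = 0.0212·23.8, giving x* = 357·(1 - 0.604) = 141.
From dy/dt = 0: 0.00929·141 - 0.373 = 0.0387z*, so z* = 0.94/0.0387 = 24.3.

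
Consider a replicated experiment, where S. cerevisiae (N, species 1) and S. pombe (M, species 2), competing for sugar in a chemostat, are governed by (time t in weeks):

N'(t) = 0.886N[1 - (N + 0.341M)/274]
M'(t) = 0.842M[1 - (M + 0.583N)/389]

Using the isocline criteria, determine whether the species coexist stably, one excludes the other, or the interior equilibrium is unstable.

Compare the nullcline intercepts: K1/α12 = 274/0.341 = 804 > K2 = 389; K2/α21 = 389/0.583 = 667 > K1 = 274.
Since both inequalities hold, each species can invade when rare, so the interior equilibrium is stable.

stable coexistence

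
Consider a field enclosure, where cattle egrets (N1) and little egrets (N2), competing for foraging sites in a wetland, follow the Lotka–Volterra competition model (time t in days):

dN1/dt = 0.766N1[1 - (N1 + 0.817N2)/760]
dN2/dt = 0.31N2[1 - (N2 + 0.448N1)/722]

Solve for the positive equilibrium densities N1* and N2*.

Setting both brackets to zero gives the nullclines N1 + 0.817N2 = 760 and 0.448N1 + N2 = 722.
Substituting N2 = 722 - 0.448N1 into the first: N1(1 - 0.817·0.448) = 760 - 0.817·722.
So N1* = 170/0.634 = 268, and then N2* = 722 - 0.448·268 = 602.

N1* ≈ 268, N2* ≈ 602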